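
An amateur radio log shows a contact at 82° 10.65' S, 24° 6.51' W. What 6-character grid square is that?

HA77wt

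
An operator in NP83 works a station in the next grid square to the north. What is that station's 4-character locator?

NP84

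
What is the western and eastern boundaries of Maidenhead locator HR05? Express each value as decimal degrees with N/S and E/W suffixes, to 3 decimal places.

40.000° W, 38.000° W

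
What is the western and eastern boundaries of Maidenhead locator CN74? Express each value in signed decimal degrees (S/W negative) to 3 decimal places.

Field C=2, N=13: +2·20° lon, +13·10° lat → SW at lon -140°, lat 40°.
Square 7, 4: +7·2° lon, +4·1° lat → SW at lon -126°, lat 44°.
Cell spans 2° lon × 1° lat.
west -126.000, east -124.000.

-126.000, -124.000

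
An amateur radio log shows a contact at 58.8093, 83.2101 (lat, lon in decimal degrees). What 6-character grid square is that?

NO18ot

Add 180° to longitude and 90° to latitude: 263.2101, 148.8093.
Field (20°×10°, letters A–R): 263.2101/20 → 13 → N, 148.8093/10 → 14 → O; chars NO.
Square (2°×1°, digits 0–9): 3.2101/2 → 1, 8.8093/1 → 8; chars 18.
Subsquare (5′×2.5′, letters a–x): 1.2101/0.0833333 → 14 → o, 0.8093/0.0416667 → 19 → t; chars ot.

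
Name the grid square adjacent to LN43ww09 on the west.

Longitude extended square 0; −1 → -1, wraps to 9, carry into subsquare.
Longitude subsquare w = 22; −1 → 21 = v.
The latitude characters are unchanged.

LN43vw99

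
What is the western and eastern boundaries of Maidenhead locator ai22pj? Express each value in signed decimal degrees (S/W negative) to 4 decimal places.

Field A=0, I=8: +0·20° lon, +8·10° lat → SW at lon -180°, lat -10°.
Square 2, 2: +2·2° lon, +2·1° lat → SW at lon -176°, lat -8°.
Subsquare p=15, j=9: +15·0.0833333° lon, +9·0.0416667° lat → SW at lon -174.75°, lat -7.625°.
Cell spans 0.0833333° lon × 0.0416667° lat.
west -174.7500, east -174.6667.

-174.7500, -174.6667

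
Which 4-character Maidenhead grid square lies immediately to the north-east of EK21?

EK32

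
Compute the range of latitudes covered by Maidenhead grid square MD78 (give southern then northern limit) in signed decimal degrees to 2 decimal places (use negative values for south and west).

-52.00, -51.00

Field M=12, D=3: +12·20° lon, +3·10° lat → SW at lon 60°, lat -60°.
Square 7, 8: +7·2° lon, +8·1° lat → SW at lon 74°, lat -52°.
Cell spans 2° lon × 1° lat.
south -52.00, north -51.00.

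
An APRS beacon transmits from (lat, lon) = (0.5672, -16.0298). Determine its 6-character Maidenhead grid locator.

IJ10xn

Offset from 180°W / 90°S: lon 163.9702°, lat 90.5672°.
Field: 163.9702/20 → 8 → I, 90.5672/10 → 9 → J; chars IJ.
Square: 3.9702/2 → 1, 0.5672/1 → 0; chars 10.
Subsquare: 1.9702/0.0833333 → 23 → x, 0.5672/0.0416667 → 13 → n; chars xn.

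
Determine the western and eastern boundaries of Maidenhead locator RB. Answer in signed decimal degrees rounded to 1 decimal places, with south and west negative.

160.0, 180.0

Field R=17, B=1: +17·20° lon, +1·10° lat → SW at lon 160°, lat -80°.
Cell spans 20° lon × 10° lat.
west 160.0, east 180.0.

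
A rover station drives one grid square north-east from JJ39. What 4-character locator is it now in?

Longitude square 3; +1 → 4.
Latitude square 9; +1 → 10, wraps to 0, carry into field.
Latitude field J = 9; +1 → 10 = K.

JK40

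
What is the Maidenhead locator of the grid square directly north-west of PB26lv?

Longitude subsquare l = 11; −1 → 10 = k.
Latitude subsquare v = 21; +1 → 22 = w.

PB26kw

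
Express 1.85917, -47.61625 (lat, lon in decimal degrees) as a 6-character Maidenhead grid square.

Shift to the Maidenhead origin (180°W, 90°S): lon 132.3837, lat 91.8592.
Field: lon ⌊132.3837/20⌋ = 6 → G; lat ⌊91.8592/10⌋ = 9 → J.
Square: lon ⌊12.3837/2⌋ = 6; lat ⌊1.8592/1⌋ = 1.
Subsquare: lon ⌊0.3837/0.0833333⌋ = 4 → e; lat ⌊0.8592/0.0416667⌋ = 20 → u.

GJ61eu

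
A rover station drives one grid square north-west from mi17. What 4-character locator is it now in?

MI08

Longitude square 1; −1 → 0.
Latitude square 7; +1 → 8.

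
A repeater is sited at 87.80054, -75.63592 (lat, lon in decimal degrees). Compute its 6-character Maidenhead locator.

FR27et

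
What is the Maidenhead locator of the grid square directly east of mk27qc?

Longitude subsquare q = 16; +1 → 17 = r.
The latitude characters are unchanged.

MK27rc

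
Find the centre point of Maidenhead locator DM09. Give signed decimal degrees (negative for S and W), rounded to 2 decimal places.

Field D=3, M=12: +3·20° lon, +12·10° lat → SW at lon -120°, lat 30°.
Square 0, 9: +0·2° lon, +9·1° lat → SW at lon -120°, lat 39°.
Cell spans 2° lon × 1° lat. Centre is SW corner plus half of each.
latitude 39.50, longitude -119.00.

39.50, -119.00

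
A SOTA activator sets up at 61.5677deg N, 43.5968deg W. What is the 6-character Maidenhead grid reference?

GP81en

Offset from 180°W / 90°S: lon 136.4032°, lat 151.5677°.
Field: lon ⌊136.4032/20⌋ = 6 → G; lat ⌊151.5677/10⌋ = 15 → P.
Square: lon ⌊16.4032/2⌋ = 8; lat ⌊1.5677/1⌋ = 1.
Subsquare: lon ⌊0.4032/0.0833333⌋ = 4 → e; lat ⌊0.5677/0.0416667⌋ = 13 → n.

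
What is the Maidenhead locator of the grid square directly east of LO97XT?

Longitude subsquare x = 23; +1 → 24, wraps to 0 = a, carry into square.
Longitude square 9; +1 → 10, wraps to 0, carry into field.
Longitude field L = 11; +1 → 12 = M.
The latitude characters are unchanged.

MO07at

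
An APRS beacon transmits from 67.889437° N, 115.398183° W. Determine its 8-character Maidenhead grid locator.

Add 180° to longitude and 90° to latitude: 64.60182, 157.88944.
Field: 64.60182/20 → 3 → D, 157.88944/10 → 15 → P; chars DP.
Square: 4.60182/2 → 2, 7.88944/1 → 7; chars 27.
Subsquare: 0.60182/0.0833333 → 7 → h, 0.88944/0.0416667 → 21 → v; chars hv.
Extended square: 0.01848/0.00833333 → 2, 0.01444/0.00416667 → 3; chars 23.

DP27hv23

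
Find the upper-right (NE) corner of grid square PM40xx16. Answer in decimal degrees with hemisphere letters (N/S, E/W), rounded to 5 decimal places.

30.98750° N, 129.93333° E

Field P=15, M=12: +15·20° lon, +12·10° lat → SW at lon 120°, lat 30°.
Square 4, 0: +4·2° lon, +0·1° lat → SW at lon 128°, lat 30°.
Subsquare x=23, x=23: +23·0.0833333° lon, +23·0.0416667° lat → SW at lon 129.917°, lat 30.9583°.
Extended square 1, 6: +1·0.00833333° lon, +6·0.00416667° lat → SW at lon 129.925°, lat 30.9833°.
Cell spans 0.00833333° lon × 0.00416667° lat. NE corner is SW corner plus one full cell.
latitude 30.98750° N, longitude 129.93333° E.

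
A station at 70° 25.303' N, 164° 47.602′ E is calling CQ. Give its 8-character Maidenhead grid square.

RQ20jk51

Add 180° to longitude and 90° to latitude: 344.79337, 160.42172.
Field: 344.79337/20 → 17 → R, 160.42172/10 → 16 → Q; chars RQ.
Square: 4.79337/2 → 2, 0.42172/1 → 0; chars 20.
Subsquare: 0.79337/0.0833333 → 9 → j, 0.42172/0.0416667 → 10 → k; chars jk.
Extended square: 0.04337/0.00833333 → 5, 0.00505/0.00416667 → 1; chars 51.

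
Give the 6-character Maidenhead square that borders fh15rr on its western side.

Longitude subsquare r = 17; −1 → 16 = q.
The latitude characters are unchanged.

FH15qr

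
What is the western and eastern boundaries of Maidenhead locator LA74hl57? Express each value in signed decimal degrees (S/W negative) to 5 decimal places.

Field L=11, A=0: +11·20° lon, +0·10° lat → SW at lon 40°, lat -90°.
Square 7, 4: +7·2° lon, +4·1° lat → SW at lon 54°, lat -86°.
Subsquare h=7, l=11: +7·0.0833333° lon, +11·0.0416667° lat → SW at lon 54.5833°, lat -85.5417°.
Extended square 5, 7: +5·0.00833333° lon, +7·0.00416667° lat → SW at lon 54.625°, lat -85.5125°.
Cell spans 0.00833333° lon × 0.00416667° lat.
west 54.62500, east 54.63333.

54.62500, 54.63333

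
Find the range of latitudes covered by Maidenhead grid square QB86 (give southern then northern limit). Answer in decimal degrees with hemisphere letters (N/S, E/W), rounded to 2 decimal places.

Field Q=16, B=1: +16·20° lon, +1·10° lat → SW at lon 140°, lat -80°.
Square 8, 6: +8·2° lon, +6·1° lat → SW at lon 156°, lat -74°.
Cell spans 2° lon × 1° lat.
south 74.00° S, north 73.00° S.

74.00° S, 73.00° S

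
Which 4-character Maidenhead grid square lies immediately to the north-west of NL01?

ML92

Longitude square 0; −1 → -1, wraps to 9, carry into field.
Longitude field N = 13; −1 → 12 = M.
Latitude square 1; +1 → 2.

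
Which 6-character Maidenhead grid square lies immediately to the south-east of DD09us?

DD09vr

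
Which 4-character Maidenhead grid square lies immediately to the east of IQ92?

Longitude square 9; +1 → 10, wraps to 0, carry into field.
Longitude field I = 8; +1 → 9 = J.
The latitude characters are unchanged.

JQ02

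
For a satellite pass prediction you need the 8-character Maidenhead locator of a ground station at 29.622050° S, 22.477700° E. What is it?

Shift to the Maidenhead origin (180°W, 90°S): lon 202.47770, lat 60.37795.
Field: lon ⌊202.47770/20⌋ = 10 → K; lat ⌊60.37795/10⌋ = 6 → G.
Square: lon ⌊2.47770/2⌋ = 1; lat ⌊0.37795/1⌋ = 0.
Subsquare: lon ⌊0.47770/0.0833333⌋ = 5 → f; lat ⌊0.37795/0.0416667⌋ = 9 → j.
Extended square: lon ⌊0.06103/0.00833333⌋ = 7; lat ⌊0.00295/0.00416667⌋ = 0.

KG10fj70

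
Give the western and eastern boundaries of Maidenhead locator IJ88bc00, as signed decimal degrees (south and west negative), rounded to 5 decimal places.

Field I=8, J=9: +8·20° lon, +9·10° lat → SW at lon -20°, lat 0°.
Square 8, 8: +8·2° lon, +8·1° lat → SW at lon -4°, lat 8°.
Subsquare b=1, c=2: +1·0.0833333° lon, +2·0.0416667° lat → SW at lon -3.91667°, lat 8.08333°.
Extended square 0, 0: +0·0.00833333° lon, +0·0.00416667° lat → SW at lon -3.91667°, lat 8.08333°.
Cell spans 0.00833333° lon × 0.00416667° lat.
west -3.91667, east -3.90833.

-3.91667, -3.90833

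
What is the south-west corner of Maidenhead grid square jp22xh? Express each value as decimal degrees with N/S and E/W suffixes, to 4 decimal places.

Field J=9, P=15: +9·20° lon, +15·10° lat → SW at lon 0°, lat 60°.
Square 2, 2: +2·2° lon, +2·1° lat → SW at lon 4°, lat 62°.
Subsquare x=23, h=7: +23·0.0833333° lon, +7·0.0416667° lat → SW at lon 5.91667°, lat 62.2917°.
latitude 62.2917° N, longitude 5.9167° E.

62.2917° N, 5.9167° E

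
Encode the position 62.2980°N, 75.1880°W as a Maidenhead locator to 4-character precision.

Shift to the Maidenhead origin (180°W, 90°S): lon 104.81, lat 152.30.
Field: 104.81/20 → 5 → F, 152.30/10 → 15 → P; chars FP.
Square: 4.81/2 → 2, 2.30/1 → 2; chars 22.

FP22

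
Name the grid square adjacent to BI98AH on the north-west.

BI88xi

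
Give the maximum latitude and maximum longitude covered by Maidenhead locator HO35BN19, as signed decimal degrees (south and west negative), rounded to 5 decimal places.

Field H=7, O=14: +7·20° lon, +14·10° lat → SW at lon -40°, lat 50°.
Square 3, 5: +3·2° lon, +5·1° lat → SW at lon -34°, lat 55°.
Subsquare b=1, n=13: +1·0.0833333° lon, +13·0.0416667° lat → SW at lon -33.9167°, lat 55.5417°.
Extended square 1, 9: +1·0.00833333° lon, +9·0.00416667° lat → SW at lon -33.9083°, lat 55.5792°.
Cell spans 0.00833333° lon × 0.00416667° lat. NE corner is SW corner plus one full cell.
latitude 55.58333, longitude -33.90000.

55.58333, -33.90000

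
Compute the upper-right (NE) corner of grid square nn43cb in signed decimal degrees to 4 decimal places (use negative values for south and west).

43.0833, 88.2500

Field N=13, N=13: +13·20° lon, +13·10° lat → SW at lon 80°, lat 40°.
Square 4, 3: +4·2° lon, +3·1° lat → SW at lon 88°, lat 43°.
Subsquare c=2, b=1: +2·0.0833333° lon, +1·0.0416667° lat → SW at lon 88.1667°, lat 43.0417°.
Cell spans 0.0833333° lon × 0.0416667° lat. NE corner is SW corner plus one full cell.
latitude 43.0833, longitude 88.2500.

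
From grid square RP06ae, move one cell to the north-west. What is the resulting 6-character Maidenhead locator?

Longitude subsquare a = 0; −1 → -1, wraps to 23 = x, carry into square.
Longitude square 0; −1 → -1, wraps to 9, carry into field.
Longitude field R = 17; −1 → 16 = Q.
Latitude subsquare e = 4; +1 → 5 = f.

QP96xf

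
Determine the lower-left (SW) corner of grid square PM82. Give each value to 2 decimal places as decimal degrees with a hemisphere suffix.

Field P=15, M=12: +15·20° lon, +12·10° lat → SW at lon 120°, lat 30°.
Square 8, 2: +8·2° lon, +2·1° lat → SW at lon 136°, lat 32°.
latitude 32.00° N, longitude 136.00° E.

32.00° N, 136.00° E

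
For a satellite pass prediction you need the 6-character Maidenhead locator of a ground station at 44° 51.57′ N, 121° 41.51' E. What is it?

Offset from 180°W / 90°S: lon 301.6918°, lat 134.8595°.
Field (20°×10°, letters A–R): lon ⌊301.6918/20⌋ = 15 → P; lat ⌊134.8595/10⌋ = 13 → N.
Square (2°×1°, digits 0–9): lon ⌊1.6918/2⌋ = 0; lat ⌊4.8595/1⌋ = 4.
Subsquare (5′×2.5′, letters a–x): lon ⌊1.6918/0.0833333⌋ = 20 → u; lat ⌊0.8595/0.0416667⌋ = 20 → u.

PN04uu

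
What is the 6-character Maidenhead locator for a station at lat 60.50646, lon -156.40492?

BP10tm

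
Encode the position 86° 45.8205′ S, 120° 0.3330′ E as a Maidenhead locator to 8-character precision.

Shift to the Maidenhead origin (180°W, 90°S): lon 300.00555, lat 3.23632.
Field (20°×10°, letters A–R): 300.00555/20 → 15 → P, 3.23632/10 → 0 → A; chars PA.
Square (2°×1°, digits 0–9): 0.00555/2 → 0, 3.23632/1 → 3; chars 03.
Subsquare (5′×2.5′, letters a–x): 0.00555/0.0833333 → 0 → a, 0.23632/0.0416667 → 5 → f; chars af.
Extended square (30″×15″, digits 0–9): 0.00555/0.00833333 → 0, 0.02799/0.00416667 → 6; chars 06.

PA03af06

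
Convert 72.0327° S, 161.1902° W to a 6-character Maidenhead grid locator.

AB97jx

Shift to the Maidenhead origin (180°W, 90°S): lon 18.8098, lat 17.9673.
Field: 18.8098/20 → 0 → A, 17.9673/10 → 1 → B; chars AB.
Square: 18.8098/2 → 9, 7.9673/1 → 7; chars 97.
Subsquare: 0.8098/0.0833333 → 9 → j, 0.9673/0.0416667 → 23 → x; chars jx.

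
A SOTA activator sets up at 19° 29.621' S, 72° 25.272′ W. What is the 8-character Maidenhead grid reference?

Add 180° to longitude and 90° to latitude: 107.57880, 70.50632.
Field (20°×10°, letters A–R): lon ⌊107.57880/20⌋ = 5 → F; lat ⌊70.50632/10⌋ = 7 → H.
Square (2°×1°, digits 0–9): lon ⌊7.57880/2⌋ = 3; lat ⌊0.50632/1⌋ = 0.
Subsquare (5′×2.5′, letters a–x): lon ⌊1.57880/0.0833333⌋ = 18 → s; lat ⌊0.50632/0.0416667⌋ = 12 → m.
Extended square (30″×15″, digits 0–9): lon ⌊0.07880/0.00833333⌋ = 9; lat ⌊0.00632/0.00416667⌋ = 1.

FH30sm91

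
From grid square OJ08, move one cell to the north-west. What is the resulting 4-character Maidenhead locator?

NJ99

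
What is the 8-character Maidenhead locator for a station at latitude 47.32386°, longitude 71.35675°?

MN57qh27

Offset from 180°W / 90°S: lon 251.35675°, lat 137.32386°.
Field: lon ⌊251.35675/20⌋ = 12 → M; lat ⌊137.32386/10⌋ = 13 → N.
Square: lon ⌊11.35675/2⌋ = 5; lat ⌊7.32386/1⌋ = 7.
Subsquare: lon ⌊1.35675/0.0833333⌋ = 16 → q; lat ⌊0.32386/0.0416667⌋ = 7 → h.
Extended square: lon ⌊0.02342/0.00833333⌋ = 2; lat ⌊0.03219/0.00416667⌋ = 7.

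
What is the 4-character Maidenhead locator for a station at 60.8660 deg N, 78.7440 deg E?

MP90

Offset from 180°W / 90°S: lon 258.74°, lat 150.87°.
Field: 258.74/20 → 12 → M, 150.87/10 → 15 → P; chars MP.
Square: 18.74/2 → 9, 0.87/1 → 0; chars 90.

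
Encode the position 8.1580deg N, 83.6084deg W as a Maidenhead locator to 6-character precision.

Offset from 180°W / 90°S: lon 96.3916°, lat 98.1580°.
Field (20°×10°, letters A–R): 96.3916/20 → 4 → E, 98.1580/10 → 9 → J; chars EJ.
Square (2°×1°, digits 0–9): 16.3916/2 → 8, 8.1580/1 → 8; chars 88.
Subsquare (5′×2.5′, letters a–x): 0.3916/0.0833333 → 4 → e, 0.1580/0.0416667 → 3 → d; chars ed.

EJ88ed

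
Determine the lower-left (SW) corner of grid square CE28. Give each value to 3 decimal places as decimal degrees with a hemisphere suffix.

42.000° S, 136.000° W

Field C=2, E=4: +2·20° lon, +4·10° lat → SW at lon -140°, lat -50°.
Square 2, 8: +2·2° lon, +8·1° lat → SW at lon -136°, lat -42°.
latitude 42.000° S, longitude 136.000° W.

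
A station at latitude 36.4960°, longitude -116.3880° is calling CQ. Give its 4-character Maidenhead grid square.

Shift to the Maidenhead origin (180°W, 90°S): lon 63.61, lat 126.50.
Field: lon ⌊63.61/20⌋ = 3 → D; lat ⌊126.50/10⌋ = 12 → M.
Square: lon ⌊3.61/2⌋ = 1; lat ⌊6.50/1⌋ = 6.

DM16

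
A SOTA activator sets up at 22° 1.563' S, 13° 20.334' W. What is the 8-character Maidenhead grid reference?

IG37hx93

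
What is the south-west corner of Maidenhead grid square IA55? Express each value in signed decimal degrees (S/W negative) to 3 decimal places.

-85.000, -10.000

Field I=8, A=0: +8·20° lon, +0·10° lat → SW at lon -20°, lat -90°.
Square 5, 5: +5·2° lon, +5·1° lat → SW at lon -10°, lat -85°.
latitude -85.000, longitude -10.000.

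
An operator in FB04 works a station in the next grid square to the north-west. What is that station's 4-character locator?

EB95

Longitude square 0; −1 → -1, wraps to 9, carry into field.
Longitude field F = 5; −1 → 4 = E.
Latitude square 4; +1 → 5.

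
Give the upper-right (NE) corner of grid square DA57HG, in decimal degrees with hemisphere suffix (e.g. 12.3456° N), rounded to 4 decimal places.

82.7083° S, 109.3333° W

Field D=3, A=0: +3·20° lon, +0·10° lat → SW at lon -120°, lat -90°.
Square 5, 7: +5·2° lon, +7·1° lat → SW at lon -110°, lat -83°.
Subsquare h=7, g=6: +7·0.0833333° lon, +6·0.0416667° lat → SW at lon -109.417°, lat -82.75°.
Cell spans 0.0833333° lon × 0.0416667° lat. NE corner is SW corner plus one full cell.
latitude 82.7083° S, longitude 109.3333° W.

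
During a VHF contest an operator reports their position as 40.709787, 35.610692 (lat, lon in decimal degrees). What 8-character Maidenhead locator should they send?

KN70tr30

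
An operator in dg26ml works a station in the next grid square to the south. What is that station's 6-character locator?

DG26mk

Latitude subsquare l = 11; −1 → 10 = k.
The longitude characters are unchanged.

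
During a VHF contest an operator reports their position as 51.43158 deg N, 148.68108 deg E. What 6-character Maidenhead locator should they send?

QO41ik

Add 180° to longitude and 90° to latitude: 328.6811, 141.4316.
Field (20°×10°, letters A–R): lon ⌊328.6811/20⌋ = 16 → Q; lat ⌊141.4316/10⌋ = 14 → O.
Square (2°×1°, digits 0–9): lon ⌊8.6811/2⌋ = 4; lat ⌊1.4316/1⌋ = 1.
Subsquare (5′×2.5′, letters a–x): lon ⌊0.6811/0.0833333⌋ = 8 → i; lat ⌊0.4316/0.0416667⌋ = 10 → k.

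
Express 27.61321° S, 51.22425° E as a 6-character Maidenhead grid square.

Add 180° to longitude and 90° to latitude: 231.2242, 62.3868.
Field: lon ⌊231.2242/20⌋ = 11 → L; lat ⌊62.3868/10⌋ = 6 → G.
Square: lon ⌊11.2242/2⌋ = 5; lat ⌊2.3868/1⌋ = 2.
Subsquare: lon ⌊1.2242/0.0833333⌋ = 14 → o; lat ⌊0.3868/0.0416667⌋ = 9 → j.

LG52oj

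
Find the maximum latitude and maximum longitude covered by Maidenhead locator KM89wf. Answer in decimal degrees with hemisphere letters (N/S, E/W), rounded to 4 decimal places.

39.2500° N, 37.9167° E

Field K=10, M=12: +10·20° lon, +12·10° lat → SW at lon 20°, lat 30°.
Square 8, 9: +8·2° lon, +9·1° lat → SW at lon 36°, lat 39°.
Subsquare w=22, f=5: +22·0.0833333° lon, +5·0.0416667° lat → SW at lon 37.8333°, lat 39.2083°.
Cell spans 0.0833333° lon × 0.0416667° lat. NE corner is SW corner plus one full cell.
latitude 39.2500° N, longitude 37.9167° E.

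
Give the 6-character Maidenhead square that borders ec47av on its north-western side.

Longitude subsquare a = 0; −1 → -1, wraps to 23 = x, carry into square.
Longitude square 4; −1 → 3.
Latitude subsquare v = 21; +1 → 22 = w.

EC37xw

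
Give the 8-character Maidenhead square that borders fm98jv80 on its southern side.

FM98ju89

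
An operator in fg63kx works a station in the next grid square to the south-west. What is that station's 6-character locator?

Longitude subsquare k = 10; −1 → 9 = j.
Latitude subsquare x = 23; −1 → 22 = w.

FG63jw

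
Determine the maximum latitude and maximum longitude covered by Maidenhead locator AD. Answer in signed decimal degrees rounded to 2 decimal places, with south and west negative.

-50.00, -160.00

Field A=0, D=3: +0·20° lon, +3·10° lat → SW at lon -180°, lat -60°.
Cell spans 20° lon × 10° lat. NE corner is SW corner plus one full cell.
latitude -50.00, longitude -160.00.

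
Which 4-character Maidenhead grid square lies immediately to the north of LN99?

LO90

Latitude square 9; +1 → 10, wraps to 0, carry into field.
Latitude field N = 13; +1 → 14 = O.
The longitude characters are unchanged.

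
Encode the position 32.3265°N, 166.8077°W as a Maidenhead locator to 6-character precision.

AM62oh

Shift to the Maidenhead origin (180°W, 90°S): lon 13.1923, lat 122.3265.
Field: 13.1923/20 → 0 → A, 122.3265/10 → 12 → M; chars AM.
Square: 13.1923/2 → 6, 2.3265/1 → 2; chars 62.
Subsquare: 1.1923/0.0833333 → 14 → o, 0.3265/0.0416667 → 7 → h; chars oh.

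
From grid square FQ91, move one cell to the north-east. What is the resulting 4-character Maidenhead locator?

GQ02

Longitude square 9; +1 → 10, wraps to 0, carry into field.
Longitude field F = 5; +1 → 6 = G.
Latitude square 1; +1 → 2.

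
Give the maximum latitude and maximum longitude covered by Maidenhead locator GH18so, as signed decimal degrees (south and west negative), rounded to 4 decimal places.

-11.3750, -56.4167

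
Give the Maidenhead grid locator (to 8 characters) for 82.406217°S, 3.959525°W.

IA87ao42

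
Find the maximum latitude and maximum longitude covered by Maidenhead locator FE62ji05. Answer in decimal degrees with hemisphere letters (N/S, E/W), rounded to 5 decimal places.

Field F=5, E=4: +5·20° lon, +4·10° lat → SW at lon -80°, lat -50°.
Square 6, 2: +6·2° lon, +2·1° lat → SW at lon -68°, lat -48°.
Subsquare j=9, i=8: +9·0.0833333° lon, +8·0.0416667° lat → SW at lon -67.25°, lat -47.6667°.
Extended square 0, 5: +0·0.00833333° lon, +5·0.00416667° lat → SW at lon -67.25°, lat -47.6458°.
Cell spans 0.00833333° lon × 0.00416667° lat. NE corner is SW corner plus one full cell.
latitude 47.64167° S, longitude 67.24167° W.

47.64167° S, 67.24167° W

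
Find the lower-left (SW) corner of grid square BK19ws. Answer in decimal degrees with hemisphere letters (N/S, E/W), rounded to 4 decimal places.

19.7500° N, 156.1667° W

Field B=1, K=10: +1·20° lon, +10·10° lat → SW at lon -160°, lat 10°.
Square 1, 9: +1·2° lon, +9·1° lat → SW at lon -158°, lat 19°.
Subsquare w=22, s=18: +22·0.0833333° lon, +18·0.0416667° lat → SW at lon -156.167°, lat 19.75°.
latitude 19.7500° N, longitude 156.1667° W.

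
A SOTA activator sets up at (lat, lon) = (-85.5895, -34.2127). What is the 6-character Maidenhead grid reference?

Shift to the Maidenhead origin (180°W, 90°S): lon 145.7873, lat 4.4105.
Field: lon ⌊145.7873/20⌋ = 7 → H; lat ⌊4.4105/10⌋ = 0 → A.
Square: lon ⌊5.7873/2⌋ = 2; lat ⌊4.4105/1⌋ = 4.
Subsquare: lon ⌊1.7873/0.0833333⌋ = 21 → v; lat ⌊0.4105/0.0416667⌋ = 9 → j.

HA24vj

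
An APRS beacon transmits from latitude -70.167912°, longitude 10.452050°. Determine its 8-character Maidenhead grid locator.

JB59ft49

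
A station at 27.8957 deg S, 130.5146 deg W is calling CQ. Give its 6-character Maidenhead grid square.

Add 180° to longitude and 90° to latitude: 49.4854, 62.1043.
Field: lon ⌊49.4854/20⌋ = 2 → C; lat ⌊62.1043/10⌋ = 6 → G.
Square: lon ⌊9.4854/2⌋ = 4; lat ⌊2.1043/1⌋ = 2.
Subsquare: lon ⌊1.4854/0.0833333⌋ = 17 → r; lat ⌊0.1043/0.0416667⌋ = 2 → c.

CG42rc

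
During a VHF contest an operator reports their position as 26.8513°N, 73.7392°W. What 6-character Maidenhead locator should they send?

Shift to the Maidenhead origin (180°W, 90°S): lon 106.2608, lat 116.8513.
Field: 106.2608/20 → 5 → F, 116.8513/10 → 11 → L; chars FL.
Square: 6.2608/2 → 3, 6.8513/1 → 6; chars 36.
Subsquare: 0.2608/0.0833333 → 3 → d, 0.8513/0.0416667 → 20 → u; chars du.

FL36du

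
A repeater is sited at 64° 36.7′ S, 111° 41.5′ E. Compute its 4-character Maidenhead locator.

Add 180° to longitude and 90° to latitude: 291.69, 25.39.
Field: lon ⌊291.69/20⌋ = 14 → O; lat ⌊25.39/10⌋ = 2 → C.
Square: lon ⌊11.69/2⌋ = 5; lat ⌊5.39/1⌋ = 5.

OC55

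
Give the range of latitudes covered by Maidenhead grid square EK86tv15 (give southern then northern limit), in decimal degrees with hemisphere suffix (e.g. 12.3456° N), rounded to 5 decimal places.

Field E=4, K=10: +4·20° lon, +10·10° lat → SW at lon -100°, lat 10°.
Square 8, 6: +8·2° lon, +6·1° lat → SW at lon -84°, lat 16°.
Subsquare t=19, v=21: +19·0.0833333° lon, +21·0.0416667° lat → SW at lon -82.4167°, lat 16.875°.
Extended square 1, 5: +1·0.00833333° lon, +5·0.00416667° lat → SW at lon -82.4083°, lat 16.8958°.
Cell spans 0.00833333° lon × 0.00416667° lat.
south 16.89583° N, north 16.90000° N.

16.89583° N, 16.90000° N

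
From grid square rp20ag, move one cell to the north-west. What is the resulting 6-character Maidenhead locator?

Longitude subsquare a = 0; −1 → -1, wraps to 23 = x, carry into square.
Longitude square 2; −1 → 1.
Latitude subsquare g = 6; +1 → 7 = h.

RP10xh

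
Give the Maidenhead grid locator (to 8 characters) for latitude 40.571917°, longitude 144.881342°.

QN20kn57

Add 180° to longitude and 90° to latitude: 324.88134, 130.57192.
Field (20°×10°, letters A–R): lon ⌊324.88134/20⌋ = 16 → Q; lat ⌊130.57192/10⌋ = 13 → N.
Square (2°×1°, digits 0–9): lon ⌊4.88134/2⌋ = 2; lat ⌊0.57192/1⌋ = 0.
Subsquare (5′×2.5′, letters a–x): lon ⌊0.88134/0.0833333⌋ = 10 → k; lat ⌊0.57192/0.0416667⌋ = 13 → n.
Extended square (30″×15″, digits 0–9): lon ⌊0.04801/0.00833333⌋ = 5; lat ⌊0.03025/0.00416667⌋ = 7.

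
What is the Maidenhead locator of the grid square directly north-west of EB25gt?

Longitude subsquare g = 6; −1 → 5 = f.
Latitude subsquare t = 19; +1 → 20 = u.

EB25fu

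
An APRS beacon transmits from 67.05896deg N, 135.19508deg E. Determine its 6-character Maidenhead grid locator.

Offset from 180°W / 90°S: lon 315.1951°, lat 157.0590°.
Field: 315.1951/20 → 15 → P, 157.0590/10 → 15 → P; chars PP.
Square: 15.1951/2 → 7, 7.0590/1 → 7; chars 77.
Subsquare: 1.1951/0.0833333 → 14 → o, 0.0590/0.0416667 → 1 → b; chars ob.

PP77ob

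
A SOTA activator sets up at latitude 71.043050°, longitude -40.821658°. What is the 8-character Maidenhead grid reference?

GQ91ob10

Add 180° to longitude and 90° to latitude: 139.17834, 161.04305.
Field: lon ⌊139.17834/20⌋ = 6 → G; lat ⌊161.04305/10⌋ = 16 → Q.
Square: lon ⌊19.17834/2⌋ = 9; lat ⌊1.04305/1⌋ = 1.
Subsquare: lon ⌊1.17834/0.0833333⌋ = 14 → o; lat ⌊0.04305/0.0416667⌋ = 1 → b.
Extended square: lon ⌊0.01168/0.00833333⌋ = 1; lat ⌊0.00138/0.00416667⌋ = 0.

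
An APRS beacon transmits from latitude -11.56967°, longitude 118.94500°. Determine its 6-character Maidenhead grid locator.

OH98lk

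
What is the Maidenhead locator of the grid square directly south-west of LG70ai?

Longitude subsquare a = 0; −1 → -1, wraps to 23 = x, carry into square.
Longitude square 7; −1 → 6.
Latitude subsquare i = 8; −1 → 7 = h.

LG60xh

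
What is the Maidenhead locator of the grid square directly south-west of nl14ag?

NL04xf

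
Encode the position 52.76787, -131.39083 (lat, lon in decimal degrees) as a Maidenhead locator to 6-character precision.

Add 180° to longitude and 90° to latitude: 48.6092, 142.7679.
Field: lon ⌊48.6092/20⌋ = 2 → C; lat ⌊142.7679/10⌋ = 14 → O.
Square: lon ⌊8.6092/2⌋ = 4; lat ⌊2.7679/1⌋ = 2.
Subsquare: lon ⌊0.6092/0.0833333⌋ = 7 → h; lat ⌊0.7679/0.0416667⌋ = 18 → s.

CO42hs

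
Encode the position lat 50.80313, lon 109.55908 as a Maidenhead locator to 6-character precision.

OO40st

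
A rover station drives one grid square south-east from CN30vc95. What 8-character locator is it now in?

CN30wc04

Longitude extended square 9; +1 → 10, wraps to 0, carry into subsquare.
Longitude subsquare v = 21; +1 → 22 = w.
Latitude extended square 5; −1 → 4.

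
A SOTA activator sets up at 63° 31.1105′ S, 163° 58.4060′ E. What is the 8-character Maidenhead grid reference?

Add 180° to longitude and 90° to latitude: 343.97343, 26.48149.
Field: 343.97343/20 → 17 → R, 26.48149/10 → 2 → C; chars RC.
Square: 3.97343/2 → 1, 6.48149/1 → 6; chars 16.
Subsquare: 1.97343/0.0833333 → 23 → x, 0.48149/0.0416667 → 11 → l; chars xl.
Extended square: 0.05677/0.00833333 → 6, 0.02316/0.00416667 → 5; chars 65.

RC16xl65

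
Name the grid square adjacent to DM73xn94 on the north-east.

DM83an05

Longitude extended square 9; +1 → 10, wraps to 0, carry into subsquare.
Longitude subsquare x = 23; +1 → 24, wraps to 0 = a, carry into square.
Longitude square 7; +1 → 8.
Latitude extended square 4; +1 → 5.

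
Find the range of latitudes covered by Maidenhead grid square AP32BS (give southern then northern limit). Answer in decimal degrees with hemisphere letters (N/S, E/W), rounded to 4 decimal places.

62.7500° N, 62.7917° N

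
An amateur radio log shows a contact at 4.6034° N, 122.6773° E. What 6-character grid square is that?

PJ14io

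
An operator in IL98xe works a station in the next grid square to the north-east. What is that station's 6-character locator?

JL08af

Longitude subsquare x = 23; +1 → 24, wraps to 0 = a, carry into square.
Longitude square 9; +1 → 10, wraps to 0, carry into field.
Longitude field I = 8; +1 → 9 = J.
Latitude subsquare e = 4; +1 → 5 = f.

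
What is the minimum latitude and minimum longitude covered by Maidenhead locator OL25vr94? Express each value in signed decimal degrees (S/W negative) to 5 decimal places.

25.72500, 105.82500

Field O=14, L=11: +14·20° lon, +11·10° lat → SW at lon 100°, lat 20°.
Square 2, 5: +2·2° lon, +5·1° lat → SW at lon 104°, lat 25°.
Subsquare v=21, r=17: +21·0.0833333° lon, +17·0.0416667° lat → SW at lon 105.75°, lat 25.7083°.
Extended square 9, 4: +9·0.00833333° lon, +4·0.00416667° lat → SW at lon 105.825°, lat 25.725°.
latitude 25.72500, longitude 105.82500.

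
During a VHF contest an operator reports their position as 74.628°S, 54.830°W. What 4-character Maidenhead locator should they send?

Offset from 180°W / 90°S: lon 125.17°, lat 15.37°.
Field: lon ⌊125.17/20⌋ = 6 → G; lat ⌊15.37/10⌋ = 1 → B.
Square: lon ⌊5.17/2⌋ = 2; lat ⌊5.37/1⌋ = 5.

GB25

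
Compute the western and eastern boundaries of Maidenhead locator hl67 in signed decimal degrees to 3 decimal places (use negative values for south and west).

-28.000, -26.000

Field H=7, L=11: +7·20° lon, +11·10° lat → SW at lon -40°, lat 20°.
Square 6, 7: +6·2° lon, +7·1° lat → SW at lon -28°, lat 27°.
Cell spans 2° lon × 1° lat.
west -28.000, east -26.000.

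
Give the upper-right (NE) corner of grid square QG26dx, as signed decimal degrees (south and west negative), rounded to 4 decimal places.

-23.0000, 144.3333

Field Q=16, G=6: +16·20° lon, +6·10° lat → SW at lon 140°, lat -30°.
Square 2, 6: +2·2° lon, +6·1° lat → SW at lon 144°, lat -24°.
Subsquare d=3, x=23: +3·0.0833333° lon, +23·0.0416667° lat → SW at lon 144.25°, lat -23.0417°.
Cell spans 0.0833333° lon × 0.0416667° lat. NE corner is SW corner plus one full cell.
latitude -23.0000, longitude 144.3333.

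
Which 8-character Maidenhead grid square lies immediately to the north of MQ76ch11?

MQ76ch12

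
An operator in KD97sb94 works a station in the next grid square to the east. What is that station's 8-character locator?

KD97tb04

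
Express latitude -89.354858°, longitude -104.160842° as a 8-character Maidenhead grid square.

DA70wp04

Offset from 180°W / 90°S: lon 75.83916°, lat 0.64514°.
Field (20°×10°, letters A–R): 75.83916/20 → 3 → D, 0.64514/10 → 0 → A; chars DA.
Square (2°×1°, digits 0–9): 15.83916/2 → 7, 0.64514/1 → 0; chars 70.
Subsquare (5′×2.5′, letters a–x): 1.83916/0.0833333 → 22 → w, 0.64514/0.0416667 → 15 → p; chars wp.
Extended square (30″×15″, digits 0–9): 0.00582/0.00833333 → 0, 0.02014/0.00416667 → 4; chars 04.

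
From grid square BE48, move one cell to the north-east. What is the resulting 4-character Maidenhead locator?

BE59

Longitude square 4; +1 → 5.
Latitude square 8; +1 → 9.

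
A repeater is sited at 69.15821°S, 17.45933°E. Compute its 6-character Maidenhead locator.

JC80ru

Offset from 180°W / 90°S: lon 197.4593°, lat 20.8418°.
Field (20°×10°, letters A–R): 197.4593/20 → 9 → J, 20.8418/10 → 2 → C; chars JC.
Square (2°×1°, digits 0–9): 17.4593/2 → 8, 0.8418/1 → 0; chars 80.
Subsquare (5′×2.5′, letters a–x): 1.4593/0.0833333 → 17 → r, 0.8418/0.0416667 → 20 → u; chars ru.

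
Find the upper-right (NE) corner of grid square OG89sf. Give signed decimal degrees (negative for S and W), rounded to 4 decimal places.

-20.7500, 117.5833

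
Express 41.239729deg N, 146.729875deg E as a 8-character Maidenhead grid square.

Offset from 180°W / 90°S: lon 326.72987°, lat 131.23973°.
Field: lon ⌊326.72987/20⌋ = 16 → Q; lat ⌊131.23973/10⌋ = 13 → N.
Square: lon ⌊6.72987/2⌋ = 3; lat ⌊1.23973/1⌋ = 1.
Subsquare: lon ⌊0.72987/0.0833333⌋ = 8 → i; lat ⌊0.23973/0.0416667⌋ = 5 → f.
Extended square: lon ⌊0.06321/0.00833333⌋ = 7; lat ⌊0.03140/0.00416667⌋ = 7.

QN31if77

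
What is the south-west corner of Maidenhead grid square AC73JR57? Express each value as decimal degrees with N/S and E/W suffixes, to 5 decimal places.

Field A=0, C=2: +0·20° lon, +2·10° lat → SW at lon -180°, lat -70°.
Square 7, 3: +7·2° lon, +3·1° lat → SW at lon -166°, lat -67°.
Subsquare j=9, r=17: +9·0.0833333° lon, +17·0.0416667° lat → SW at lon -165.25°, lat -66.2917°.
Extended square 5, 7: +5·0.00833333° lon, +7·0.00416667° lat → SW at lon -165.208°, lat -66.2625°.
latitude 66.26250° S, longitude 165.20833° W.

66.26250° S, 165.20833° W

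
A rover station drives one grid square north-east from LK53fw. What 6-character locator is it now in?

LK53gx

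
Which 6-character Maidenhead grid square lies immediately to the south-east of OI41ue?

Longitude subsquare u = 20; +1 → 21 = v.
Latitude subsquare e = 4; −1 → 3 = d.

OI41vd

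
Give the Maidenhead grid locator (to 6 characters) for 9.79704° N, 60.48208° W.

FJ99st

Shift to the Maidenhead origin (180°W, 90°S): lon 119.5179, lat 99.7970.
Field: 119.5179/20 → 5 → F, 99.7970/10 → 9 → J; chars FJ.
Square: 19.5179/2 → 9, 9.7970/1 → 9; chars 99.
Subsquare: 1.5179/0.0833333 → 18 → s, 0.7970/0.0416667 → 19 → t; chars st.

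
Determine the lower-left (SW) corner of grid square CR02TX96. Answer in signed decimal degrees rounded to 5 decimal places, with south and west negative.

82.98333, -138.34167

Field C=2, R=17: +2·20° lon, +17·10° lat → SW at lon -140°, lat 80°.
Square 0, 2: +0·2° lon, +2·1° lat → SW at lon -140°, lat 82°.
Subsquare t=19, x=23: +19·0.0833333° lon, +23·0.0416667° lat → SW at lon -138.417°, lat 82.9583°.
Extended square 9, 6: +9·0.00833333° lon, +6·0.00416667° lat → SW at lon -138.342°, lat 82.9833°.
latitude 82.98333, longitude -138.34167.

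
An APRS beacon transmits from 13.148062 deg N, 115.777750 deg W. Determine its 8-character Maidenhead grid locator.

DK23cd65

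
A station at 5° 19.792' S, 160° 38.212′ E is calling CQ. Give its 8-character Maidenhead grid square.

RI04hq60

Add 180° to longitude and 90° to latitude: 340.63687, 84.67013.
Field: 340.63687/20 → 17 → R, 84.67013/10 → 8 → I; chars RI.
Square: 0.63687/2 → 0, 4.67013/1 → 4; chars 04.
Subsquare: 0.63687/0.0833333 → 7 → h, 0.67013/0.0416667 → 16 → q; chars hq.
Extended square: 0.05353/0.00833333 → 6, 0.00347/0.00416667 → 0; chars 60.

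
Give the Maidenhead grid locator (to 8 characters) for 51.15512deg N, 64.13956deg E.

MO21bd67

Offset from 180°W / 90°S: lon 244.13956°, lat 141.15512°.
Field: 244.13956/20 → 12 → M, 141.15512/10 → 14 → O; chars MO.
Square: 4.13956/2 → 2, 1.15512/1 → 1; chars 21.
Subsquare: 0.13956/0.0833333 → 1 → b, 0.15512/0.0416667 → 3 → d; chars bd.
Extended square: 0.05623/0.00833333 → 6, 0.03012/0.00416667 → 7; chars 67.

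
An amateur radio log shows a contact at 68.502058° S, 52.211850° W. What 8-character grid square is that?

Add 180° to longitude and 90° to latitude: 127.78815, 21.49794.
Field (20°×10°, letters A–R): 127.78815/20 → 6 → G, 21.49794/10 → 2 → C; chars GC.
Square (2°×1°, digits 0–9): 7.78815/2 → 3, 1.49794/1 → 1; chars 31.
Subsquare (5′×2.5′, letters a–x): 1.78815/0.0833333 → 21 → v, 0.49794/0.0416667 → 11 → l; chars vl.
Extended square (30″×15″, digits 0–9): 0.03815/0.00833333 → 4, 0.03961/0.00416667 → 9; chars 49.

GC31vl49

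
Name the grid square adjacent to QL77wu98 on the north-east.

Longitude extended square 9; +1 → 10, wraps to 0, carry into subsquare.
Longitude subsquare w = 22; +1 → 23 = x.
Latitude extended square 8; +1 → 9.

QL77xu09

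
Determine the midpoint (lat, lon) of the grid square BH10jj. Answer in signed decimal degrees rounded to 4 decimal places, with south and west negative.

Field B=1, H=7: +1·20° lon, +7·10° lat → SW at lon -160°, lat -20°.
Square 1, 0: +1·2° lon, +0·1° lat → SW at lon -158°, lat -20°.
Subsquare j=9, j=9: +9·0.0833333° lon, +9·0.0416667° lat → SW at lon -157.25°, lat -19.625°.
Cell spans 0.0833333° lon × 0.0416667° lat. Centre is SW corner plus half of each.
latitude -19.6042, longitude -157.2083.

-19.6042, -157.2083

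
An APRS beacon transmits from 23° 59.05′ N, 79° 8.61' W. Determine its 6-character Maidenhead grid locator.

Add 180° to longitude and 90° to latitude: 100.8565, 113.9842.
Field (20°×10°, letters A–R): 100.8565/20 → 5 → F, 113.9842/10 → 11 → L; chars FL.
Square (2°×1°, digits 0–9): 0.8565/2 → 0, 3.9842/1 → 3; chars 03.
Subsquare (5′×2.5′, letters a–x): 0.8565/0.0833333 → 10 → k, 0.9842/0.0416667 → 23 → x; chars kx.

FL03kx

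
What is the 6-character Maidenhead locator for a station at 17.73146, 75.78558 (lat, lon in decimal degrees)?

MK77vr

Offset from 180°W / 90°S: lon 255.7856°, lat 107.7315°.
Field: lon ⌊255.7856/20⌋ = 12 → M; lat ⌊107.7315/10⌋ = 10 → K.
Square: lon ⌊15.7856/2⌋ = 7; lat ⌊7.7315/1⌋ = 7.
Subsquare: lon ⌊1.7856/0.0833333⌋ = 21 → v; lat ⌊0.7315/0.0416667⌋ = 17 → r.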